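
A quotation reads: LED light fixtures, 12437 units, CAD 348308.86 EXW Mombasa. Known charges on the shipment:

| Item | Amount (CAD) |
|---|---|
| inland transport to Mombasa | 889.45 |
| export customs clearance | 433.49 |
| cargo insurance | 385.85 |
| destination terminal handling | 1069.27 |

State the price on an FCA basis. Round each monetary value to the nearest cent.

FCA price: CAD 349631.80

Not relevant to the conversion: insurance, destination terminal — on the buyer under both terms; not part of either seller's price.
From EXW to FCA, the seller additionally bears: inland to port, export clearance.
FCA price = 348308.86 + 889.45 + 433.49 = 349631.80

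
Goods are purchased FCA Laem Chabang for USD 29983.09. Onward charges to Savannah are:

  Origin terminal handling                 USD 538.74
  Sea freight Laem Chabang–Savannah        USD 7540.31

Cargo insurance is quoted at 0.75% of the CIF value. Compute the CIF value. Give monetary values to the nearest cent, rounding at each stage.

Let C be the CIF value. C = FCA price + pre-shipment costs + freight + 0.75% × C
C − 0.75% × C = 29983.09 + 538.74 + 7540.31
0.9925 × C = 38062.14
C = 38062.14 / 0.9925 = 38349.76
Insurance premium = 0.75% × 38349.76 = 287.62

CIF value: USD 38349.76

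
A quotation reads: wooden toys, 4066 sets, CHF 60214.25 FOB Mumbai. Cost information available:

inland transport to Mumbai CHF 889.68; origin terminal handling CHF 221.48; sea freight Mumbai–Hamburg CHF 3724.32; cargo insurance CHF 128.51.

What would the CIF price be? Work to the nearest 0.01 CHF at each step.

CIF price: CHF 64067.08

Not relevant to the conversion: inland to port, origin terminal — on the seller under both FOB and CIF; already in the FOB price and stays in the CIF price.
From FOB to CIF, the seller additionally bears: freight, insurance.
CIF price = 60214.25 + 3724.32 + 128.51 = 64067.08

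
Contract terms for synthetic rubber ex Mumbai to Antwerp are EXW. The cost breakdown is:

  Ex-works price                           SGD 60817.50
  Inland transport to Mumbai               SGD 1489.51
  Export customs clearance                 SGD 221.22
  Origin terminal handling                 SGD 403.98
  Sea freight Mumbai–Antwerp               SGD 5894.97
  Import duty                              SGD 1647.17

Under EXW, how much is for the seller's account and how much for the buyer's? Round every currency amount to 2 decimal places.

EXW: the seller makes goods available at their premises; the buyer bears all onward costs.
Seller's account: goods 60817.50 = 60817.50
Buyer's account: inland to port 1489.51 + export clearance 221.22 + origin terminal 403.98 + freight 5894.97 + duty 1647.17 = 9656.85

Seller: SGD 60817.50; buyer: SGD 9656.85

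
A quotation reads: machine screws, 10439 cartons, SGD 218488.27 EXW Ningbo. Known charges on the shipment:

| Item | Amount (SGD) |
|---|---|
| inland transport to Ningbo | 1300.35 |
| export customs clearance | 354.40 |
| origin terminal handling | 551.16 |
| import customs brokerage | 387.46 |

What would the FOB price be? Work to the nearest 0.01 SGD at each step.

Not relevant to the conversion: brokerage — on the buyer under both terms; not part of either seller's price.
From EXW to FOB, the seller additionally bears: inland to port, export clearance, origin terminal.
FOB price = 218488.27 + 1300.35 + 354.40 + 551.16 = 220694.18

FOB price: SGD 220694.18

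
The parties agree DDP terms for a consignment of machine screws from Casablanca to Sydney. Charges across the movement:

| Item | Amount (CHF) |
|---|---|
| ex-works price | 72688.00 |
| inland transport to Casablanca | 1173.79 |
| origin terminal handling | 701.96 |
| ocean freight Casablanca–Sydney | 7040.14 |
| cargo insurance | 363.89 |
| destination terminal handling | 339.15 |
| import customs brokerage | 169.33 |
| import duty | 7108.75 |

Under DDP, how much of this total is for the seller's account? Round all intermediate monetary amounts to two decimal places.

Seller's account: CHF 89585.01

DDP: the seller bears all costs including import duty.
Seller's account: goods 72688.00 + inland to port 1173.79 + origin terminal 701.96 + freight 7040.14 + insurance 363.89 + destination terminal 339.15 + brokerage 169.33 + duty 7108.75 = 89585.01
Buyer's account: 0.00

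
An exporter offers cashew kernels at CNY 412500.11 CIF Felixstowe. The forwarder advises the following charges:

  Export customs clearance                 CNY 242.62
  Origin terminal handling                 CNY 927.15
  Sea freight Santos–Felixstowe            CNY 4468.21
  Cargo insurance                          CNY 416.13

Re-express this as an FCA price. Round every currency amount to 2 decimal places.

FCA price: CNY 406688.62

Not relevant to the conversion: export clearance — on the seller under both CIF and FCA; already in the CIF price and stays in the FCA price.
From CIF to FCA, the seller no longer bears: origin terminal, freight, insurance.
FCA price = 412500.11 − 927.15 − 4468.21 − 416.13 = 406688.62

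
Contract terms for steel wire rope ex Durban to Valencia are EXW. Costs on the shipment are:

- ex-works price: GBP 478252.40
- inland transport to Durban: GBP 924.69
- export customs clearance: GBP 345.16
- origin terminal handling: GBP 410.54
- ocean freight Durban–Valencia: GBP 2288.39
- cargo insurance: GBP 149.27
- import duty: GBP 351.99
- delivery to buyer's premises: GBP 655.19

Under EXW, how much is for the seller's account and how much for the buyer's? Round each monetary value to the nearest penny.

Seller: GBP 478252.40; buyer: GBP 5125.23

EXW: the seller makes goods available at their premises; the buyer bears all onward costs.
Seller's account: goods 478252.40 = 478252.40
Buyer's account: inland to port 924.69 + export clearance 345.16 + origin terminal 410.54 + freight 2288.39 + insurance 149.27 + duty 351.99 + delivery 655.19 = 5125.23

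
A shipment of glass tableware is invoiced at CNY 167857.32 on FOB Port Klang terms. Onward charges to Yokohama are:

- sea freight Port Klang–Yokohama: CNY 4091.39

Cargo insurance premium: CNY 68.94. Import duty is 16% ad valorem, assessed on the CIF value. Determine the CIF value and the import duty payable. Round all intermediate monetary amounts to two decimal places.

CIF value: CNY 172017.65; import duty: CNY 27522.82

CIF = FOB price + freight + insurance
CIF = 167857.32 + 4091.39 + 68.94 = 172017.65
Import duty = 172017.65 × 16% = 27522.82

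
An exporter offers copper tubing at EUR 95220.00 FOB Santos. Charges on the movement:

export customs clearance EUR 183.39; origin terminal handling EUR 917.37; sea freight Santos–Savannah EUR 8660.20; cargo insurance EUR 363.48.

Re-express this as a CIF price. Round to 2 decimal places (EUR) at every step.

Not relevant to the conversion: origin terminal, export clearance — on the seller under both FOB and CIF; already in the FOB price and stays in the CIF price.
From FOB to CIF, the seller additionally bears: freight, insurance.
CIF price = 95220.00 + 8660.20 + 363.48 = 104243.68

CIF price: EUR 104243.68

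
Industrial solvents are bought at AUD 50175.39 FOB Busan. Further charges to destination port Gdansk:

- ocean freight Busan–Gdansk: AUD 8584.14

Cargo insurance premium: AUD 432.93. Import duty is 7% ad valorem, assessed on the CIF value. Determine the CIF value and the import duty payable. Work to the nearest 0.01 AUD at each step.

CIF value: AUD 59192.46; import duty: AUD 4143.47

CIF = FOB price + freight + insurance
CIF = 50175.39 + 8584.14 + 432.93 = 59192.46
Import duty = 59192.46 × 7% = 4143.47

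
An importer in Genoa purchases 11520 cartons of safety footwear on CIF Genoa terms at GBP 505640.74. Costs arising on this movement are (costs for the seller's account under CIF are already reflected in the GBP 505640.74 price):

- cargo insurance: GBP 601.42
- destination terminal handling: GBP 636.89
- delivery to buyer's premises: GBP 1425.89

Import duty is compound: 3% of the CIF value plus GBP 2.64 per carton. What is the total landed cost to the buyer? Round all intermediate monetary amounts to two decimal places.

CIF: the seller pays costs through ocean freight and marine insurance to the destination port.
Already in the invoice (seller's account under CIF): insurance — exclude.
The CIF price already equals the CIF value: 505640.74
Ad valorem component: 505640.74 × 3% = 15169.22
Specific component: 11520 × 2.64 = 30412.80
Import duty = 15169.22 + 30412.80 = 45582.02
Buyer bears: destination terminal 636.89 + delivery 1425.89 + duty 45582.02 = 47644.80
Landed cost = invoice 505640.74 + 47644.80 = 553285.54

Total landed cost: GBP 553285.54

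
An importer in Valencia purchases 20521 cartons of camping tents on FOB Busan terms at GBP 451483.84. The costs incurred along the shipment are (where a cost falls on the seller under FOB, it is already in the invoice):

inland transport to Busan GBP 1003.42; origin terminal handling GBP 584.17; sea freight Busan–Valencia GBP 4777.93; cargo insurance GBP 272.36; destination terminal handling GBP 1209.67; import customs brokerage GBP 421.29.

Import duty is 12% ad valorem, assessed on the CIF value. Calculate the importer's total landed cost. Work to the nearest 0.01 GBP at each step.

FOB: the seller bears costs until goods are on board at the origin port; the buyer bears freight, insurance and all costs thereafter.
Already in the invoice (seller's account under FOB): inland to port, origin terminal — exclude.
CIF value = FOB price + freight + insurance = 451483.84 + 4777.93 + 272.36 = 456534.13
Import duty = 456534.13 × 12% = 54784.10
Buyer bears: freight 4777.93 + insurance 272.36 + destination terminal 1209.67 + brokerage 421.29 + duty 54784.10 = 61465.35
Landed cost = invoice 451483.84 + 61465.35 = 512949.19

Total landed cost: GBP 512949.19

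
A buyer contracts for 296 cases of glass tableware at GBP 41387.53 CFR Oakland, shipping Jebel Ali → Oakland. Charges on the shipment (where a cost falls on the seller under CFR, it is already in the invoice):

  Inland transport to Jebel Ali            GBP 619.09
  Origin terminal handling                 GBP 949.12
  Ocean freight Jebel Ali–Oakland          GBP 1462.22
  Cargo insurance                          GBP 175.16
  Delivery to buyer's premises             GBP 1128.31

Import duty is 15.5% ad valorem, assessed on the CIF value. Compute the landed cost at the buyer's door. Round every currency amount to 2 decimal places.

CFR: the seller pays costs through ocean freight to the destination port, but not insurance.
Already in the invoice (seller's account under CFR): inland to port, origin terminal, freight — exclude.
CIF value = CFR price + insurance = 41387.53 + 175.16 = 41562.69
Import duty = 41562.69 × 15.5% = 6442.22
Buyer bears: insurance 175.16 + delivery 1128.31 + duty 6442.22 = 7745.69
Landed cost = invoice 41387.53 + 7745.69 = 49133.22

Total landed cost: GBP 49133.22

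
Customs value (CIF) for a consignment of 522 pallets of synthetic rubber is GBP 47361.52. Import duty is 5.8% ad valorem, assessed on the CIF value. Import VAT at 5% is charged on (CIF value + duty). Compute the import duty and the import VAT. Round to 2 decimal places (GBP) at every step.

Import duty = 47361.52 × 5.8% = 2746.97
VAT base = CIF + duty = 47361.52 + 2746.97 = 50108.49
Import VAT = 50108.49 × 5% = 2505.42

Import duty: GBP 2746.97; import VAT: GBP 2505.42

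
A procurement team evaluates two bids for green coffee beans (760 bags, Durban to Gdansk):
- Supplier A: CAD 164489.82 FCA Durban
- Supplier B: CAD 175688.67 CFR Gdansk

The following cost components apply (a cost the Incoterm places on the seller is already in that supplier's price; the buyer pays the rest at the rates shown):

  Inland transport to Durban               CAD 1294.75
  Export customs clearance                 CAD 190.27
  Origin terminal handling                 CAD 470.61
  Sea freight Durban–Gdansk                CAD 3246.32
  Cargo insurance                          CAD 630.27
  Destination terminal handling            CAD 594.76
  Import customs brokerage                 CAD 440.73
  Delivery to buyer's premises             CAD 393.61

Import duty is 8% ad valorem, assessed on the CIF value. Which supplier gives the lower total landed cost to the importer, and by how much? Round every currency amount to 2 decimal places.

Supplier A is cheaper by CAD 8080.48

Supplier A (FCA):
CIF value = FCA price + origin terminal + freight + insurance = 164489.82 + 470.61 + 3246.32 + 630.27 = 168837.02
Import duty = 168837.02 × 8% = 13506.96
Buyer bears (A): 470.61 + 3246.32 + 630.27 + 594.76 + 440.73 + 393.61 = 5776.30
Landed cost (A) = invoice 164489.82 + 5776.30 + duty 13506.96 = 183773.08
Supplier B (CFR):
CIF value = CFR price + insurance = 175688.67 + 630.27 = 176318.94
Import duty = 176318.94 × 8% = 14105.52
Buyer bears (B): 630.27 + 594.76 + 440.73 + 393.61 = 2059.37
Landed cost (B) = invoice 175688.67 + 2059.37 + duty 14105.52 = 191853.56
Difference = |183773.08 − 191853.56| = 8080.48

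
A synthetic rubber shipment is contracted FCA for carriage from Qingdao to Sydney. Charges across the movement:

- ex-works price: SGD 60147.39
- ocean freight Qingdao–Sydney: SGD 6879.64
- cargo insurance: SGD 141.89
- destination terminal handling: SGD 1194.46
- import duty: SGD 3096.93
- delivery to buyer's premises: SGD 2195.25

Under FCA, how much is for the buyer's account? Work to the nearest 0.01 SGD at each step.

Buyer's account: SGD 13508.17

FCA: the seller delivers export-cleared goods to the carrier; the buyer bears costs from that point.
Seller's account: goods 60147.39 = 60147.39
Buyer's account: freight 6879.64 + insurance 141.89 + destination terminal 1194.46 + duty 3096.93 + delivery 2195.25 = 13508.17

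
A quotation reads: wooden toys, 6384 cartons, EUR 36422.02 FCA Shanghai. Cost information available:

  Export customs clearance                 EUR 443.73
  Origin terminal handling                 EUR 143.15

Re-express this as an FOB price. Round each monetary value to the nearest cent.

Not relevant to the conversion: export clearance — on the seller under both FCA and FOB; already in the FCA price and stays in the FOB price.
From FCA to FOB, the seller additionally bears: origin terminal.
FOB price = 36422.02 + 143.15 = 36565.17

FOB price: EUR 36565.17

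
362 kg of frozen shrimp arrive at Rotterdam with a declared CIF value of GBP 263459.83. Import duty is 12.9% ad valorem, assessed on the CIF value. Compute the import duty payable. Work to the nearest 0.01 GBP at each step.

Import duty: GBP 33986.32

Import duty = 263459.83 × 12.9% = 33986.32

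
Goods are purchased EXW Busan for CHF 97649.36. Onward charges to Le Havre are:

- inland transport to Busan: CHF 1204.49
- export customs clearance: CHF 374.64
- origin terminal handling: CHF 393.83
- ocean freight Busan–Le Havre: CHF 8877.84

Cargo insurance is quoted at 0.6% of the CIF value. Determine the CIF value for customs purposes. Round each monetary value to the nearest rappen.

CIF value: CHF 109155.09

Let C be the CIF value. C = EXW price + pre-shipment costs + freight + 0.6% × C
C − 0.6% × C = 97649.36 + 1204.49 + 374.64 + 393.83 + 8877.84
0.994 × C = 108500.16
C = 108500.16 / 0.994 = 109155.09
Insurance premium = 0.6% × 109155.09 = 654.93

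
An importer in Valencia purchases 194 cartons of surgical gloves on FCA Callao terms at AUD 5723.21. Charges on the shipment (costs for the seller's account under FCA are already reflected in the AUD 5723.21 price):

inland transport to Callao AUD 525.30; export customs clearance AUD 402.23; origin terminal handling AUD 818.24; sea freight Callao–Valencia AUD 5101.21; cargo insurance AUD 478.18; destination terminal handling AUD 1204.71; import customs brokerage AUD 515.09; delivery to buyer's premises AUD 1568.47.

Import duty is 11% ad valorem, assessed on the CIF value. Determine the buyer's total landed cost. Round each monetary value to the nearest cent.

Total landed cost: AUD 16742.40

FCA: the seller delivers export-cleared goods to the carrier; the buyer bears costs from that point.
Already in the invoice (seller's account under FCA): inland to port, export clearance — exclude.
CIF value = FCA price + origin terminal + freight + insurance = 5723.21 + 818.24 + 5101.21 + 478.18 = 12120.84
Import duty = 12120.84 × 11% = 1333.29
Buyer bears: origin terminal 818.24 + freight 5101.21 + insurance 478.18 + destination terminal 1204.71 + brokerage 515.09 + delivery 1568.47 + duty 1333.29 = 11019.19
Landed cost = invoice 5723.21 + 11019.19 = 16742.40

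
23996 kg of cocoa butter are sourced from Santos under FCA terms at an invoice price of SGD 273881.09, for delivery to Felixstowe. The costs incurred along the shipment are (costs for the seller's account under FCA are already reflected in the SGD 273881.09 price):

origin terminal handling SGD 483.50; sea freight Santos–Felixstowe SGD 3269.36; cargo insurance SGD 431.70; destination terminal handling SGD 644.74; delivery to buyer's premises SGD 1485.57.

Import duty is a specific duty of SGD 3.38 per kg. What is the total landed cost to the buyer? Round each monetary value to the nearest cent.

FCA: the seller delivers export-cleared goods to the carrier; the buyer bears costs from that point.
CIF value = FCA price + origin terminal + freight + insurance = 273881.09 + 483.50 + 3269.36 + 431.70 = 278065.65
Import duty = 23996 × 3.38 = 81106.48
Buyer bears: origin terminal 483.50 + freight 3269.36 + insurance 431.70 + destination terminal 644.74 + delivery 1485.57 + duty 81106.48 = 87421.35
Landed cost = invoice 273881.09 + 87421.35 = 361302.44

Total landed cost: SGD 361302.44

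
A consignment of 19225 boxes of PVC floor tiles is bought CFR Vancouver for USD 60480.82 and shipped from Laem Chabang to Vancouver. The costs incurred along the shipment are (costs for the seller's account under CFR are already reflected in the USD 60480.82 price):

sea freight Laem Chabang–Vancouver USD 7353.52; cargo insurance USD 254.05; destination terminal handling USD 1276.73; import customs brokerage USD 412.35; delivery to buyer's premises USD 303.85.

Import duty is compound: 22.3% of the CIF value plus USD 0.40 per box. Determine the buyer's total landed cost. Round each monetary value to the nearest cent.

Total landed cost: USD 83961.68

CFR: the seller pays costs through ocean freight to the destination port, but not insurance.
Already in the invoice (seller's account under CFR): freight — exclude.
CIF value = CFR price + insurance = 60480.82 + 254.05 = 60734.87
Ad valorem component: 60734.87 × 22.3% = 13543.88
Specific component: 19225 × 0.40 = 7690.00
Import duty = 13543.88 + 7690.00 = 21233.88
Buyer bears: insurance 254.05 + destination terminal 1276.73 + brokerage 412.35 + delivery 303.85 + duty 21233.88 = 23480.86
Landed cost = invoice 60480.82 + 23480.86 = 83961.68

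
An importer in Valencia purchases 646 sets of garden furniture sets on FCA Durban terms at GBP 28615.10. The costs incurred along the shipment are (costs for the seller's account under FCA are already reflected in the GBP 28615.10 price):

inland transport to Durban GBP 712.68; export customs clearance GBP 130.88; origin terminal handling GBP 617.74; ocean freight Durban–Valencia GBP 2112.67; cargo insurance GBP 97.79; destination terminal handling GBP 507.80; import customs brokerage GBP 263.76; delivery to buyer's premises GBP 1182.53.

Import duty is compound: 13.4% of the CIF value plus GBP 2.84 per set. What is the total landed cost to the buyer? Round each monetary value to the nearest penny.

FCA: the seller delivers export-cleared goods to the carrier; the buyer bears costs from that point.
Already in the invoice (seller's account under FCA): inland to port, export clearance — exclude.
CIF value = FCA price + origin terminal + freight + insurance = 28615.10 + 617.74 + 2112.67 + 97.79 = 31443.30
Ad valorem component: 31443.30 × 13.4% = 4213.40
Specific component: 646 × 2.84 = 1834.64
Import duty = 4213.40 + 1834.64 = 6048.04
Buyer bears: origin terminal 617.74 + freight 2112.67 + insurance 97.79 + destination terminal 507.80 + brokerage 263.76 + delivery 1182.53 + duty 6048.04 = 10830.33
Landed cost = invoice 28615.10 + 10830.33 = 39445.43

Total landed cost: GBP 39445.43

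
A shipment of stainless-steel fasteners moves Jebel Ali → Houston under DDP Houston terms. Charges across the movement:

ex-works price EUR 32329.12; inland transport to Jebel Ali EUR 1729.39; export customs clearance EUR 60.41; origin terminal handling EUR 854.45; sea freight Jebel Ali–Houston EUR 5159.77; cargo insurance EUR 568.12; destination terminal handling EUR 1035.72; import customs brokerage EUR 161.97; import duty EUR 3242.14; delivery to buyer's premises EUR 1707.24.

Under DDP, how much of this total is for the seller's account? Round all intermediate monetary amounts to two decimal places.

Seller's account: EUR 46848.33

DDP: the seller bears all costs including import duty.
Seller's account: goods 32329.12 + inland to port 1729.39 + export clearance 60.41 + origin terminal 854.45 + freight 5159.77 + insurance 568.12 + destination terminal 1035.72 + brokerage 161.97 + duty 3242.14 + delivery 1707.24 = 46848.33
Buyer's account: 0.00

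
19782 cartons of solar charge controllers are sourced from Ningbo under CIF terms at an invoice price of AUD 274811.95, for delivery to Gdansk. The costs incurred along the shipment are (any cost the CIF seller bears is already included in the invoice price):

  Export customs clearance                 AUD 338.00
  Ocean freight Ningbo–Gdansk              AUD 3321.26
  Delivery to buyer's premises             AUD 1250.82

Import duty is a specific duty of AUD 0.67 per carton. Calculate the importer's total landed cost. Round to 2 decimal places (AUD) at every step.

CIF: the seller pays costs through ocean freight and marine insurance to the destination port.
Already in the invoice (seller's account under CIF): export clearance, freight — exclude.
The CIF price already equals the CIF value: 274811.95
Import duty = 19782 × 0.67 = 13253.94
Buyer bears: delivery 1250.82 + duty 13253.94 = 14504.76
Landed cost = invoice 274811.95 + 14504.76 = 289316.71

Total landed cost: AUD 289316.71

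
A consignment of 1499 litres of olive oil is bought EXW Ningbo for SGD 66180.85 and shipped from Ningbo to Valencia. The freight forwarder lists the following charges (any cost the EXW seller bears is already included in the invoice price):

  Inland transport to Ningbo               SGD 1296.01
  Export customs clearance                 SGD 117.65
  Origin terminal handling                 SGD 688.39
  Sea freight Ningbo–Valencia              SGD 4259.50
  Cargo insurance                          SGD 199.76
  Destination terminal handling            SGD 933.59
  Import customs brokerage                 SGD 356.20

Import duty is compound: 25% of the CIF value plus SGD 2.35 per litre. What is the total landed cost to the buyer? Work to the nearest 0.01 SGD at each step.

Total landed cost: SGD 95740.14

EXW: the seller makes goods available at their premises; the buyer bears all onward costs.
CIF value = EXW price + inland to port + export clearance + origin terminal + freight + insurance = 66180.85 + 1296.01 + 117.65 + 688.39 + 4259.50 + 199.76 = 72742.16
Ad valorem component: 72742.16 × 25% = 18185.54
Specific component: 1499 × 2.35 = 3522.65
Import duty = 18185.54 + 3522.65 = 21708.19
Buyer bears: inland to port 1296.01 + export clearance 117.65 + origin terminal 688.39 + freight 4259.50 + insurance 199.76 + destination terminal 933.59 + brokerage 356.20 + duty 21708.19 = 29559.29
Landed cost = invoice 66180.85 + 29559.29 = 95740.14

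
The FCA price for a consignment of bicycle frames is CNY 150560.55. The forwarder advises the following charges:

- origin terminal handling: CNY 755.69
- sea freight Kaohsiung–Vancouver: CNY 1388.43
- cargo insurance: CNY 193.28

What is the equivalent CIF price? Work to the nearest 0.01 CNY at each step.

From FCA to CIF, the seller additionally bears: origin terminal, freight, insurance.
CIF price = 150560.55 + 755.69 + 1388.43 + 193.28 = 152897.95

CIF price: CNY 152897.95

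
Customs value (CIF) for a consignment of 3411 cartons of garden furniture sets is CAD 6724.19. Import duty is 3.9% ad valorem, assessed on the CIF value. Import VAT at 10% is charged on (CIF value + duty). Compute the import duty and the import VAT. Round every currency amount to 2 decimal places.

Import duty: CAD 262.24; import VAT: CAD 698.64

Import duty = 6724.19 × 3.9% = 262.24
VAT base = CIF + duty = 6724.19 + 262.24 = 6986.43
Import VAT = 6986.43 × 10% = 698.64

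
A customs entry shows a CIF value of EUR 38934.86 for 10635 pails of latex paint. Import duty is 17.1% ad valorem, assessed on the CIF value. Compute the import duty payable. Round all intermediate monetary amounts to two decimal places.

Import duty = 38934.86 × 17.1% = 6657.86

Import duty: EUR 6657.86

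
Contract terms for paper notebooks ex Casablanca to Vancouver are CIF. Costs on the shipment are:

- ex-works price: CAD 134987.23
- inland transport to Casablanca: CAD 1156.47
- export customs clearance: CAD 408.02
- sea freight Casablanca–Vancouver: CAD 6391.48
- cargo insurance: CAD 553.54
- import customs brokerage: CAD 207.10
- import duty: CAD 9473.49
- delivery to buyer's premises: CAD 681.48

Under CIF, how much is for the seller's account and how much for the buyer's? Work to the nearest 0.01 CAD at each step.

CIF: the seller pays costs through ocean freight and marine insurance to the destination port.
Seller's account: goods 134987.23 + inland to port 1156.47 + export clearance 408.02 + freight 6391.48 + insurance 553.54 = 143496.74
Buyer's account: brokerage 207.10 + duty 9473.49 + delivery 681.48 = 10362.07

Seller: CAD 143496.74; buyer: CAD 10362.07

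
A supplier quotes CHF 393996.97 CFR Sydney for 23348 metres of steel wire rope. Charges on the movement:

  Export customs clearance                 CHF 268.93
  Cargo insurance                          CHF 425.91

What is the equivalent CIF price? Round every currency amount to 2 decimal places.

CIF price: CHF 394422.88

Not relevant to the conversion: export clearance — on the seller under both CFR and CIF; already in the CFR price and stays in the CIF price.
From CFR to CIF, the seller additionally bears: insurance.
CIF price = 393996.97 + 425.91 = 394422.88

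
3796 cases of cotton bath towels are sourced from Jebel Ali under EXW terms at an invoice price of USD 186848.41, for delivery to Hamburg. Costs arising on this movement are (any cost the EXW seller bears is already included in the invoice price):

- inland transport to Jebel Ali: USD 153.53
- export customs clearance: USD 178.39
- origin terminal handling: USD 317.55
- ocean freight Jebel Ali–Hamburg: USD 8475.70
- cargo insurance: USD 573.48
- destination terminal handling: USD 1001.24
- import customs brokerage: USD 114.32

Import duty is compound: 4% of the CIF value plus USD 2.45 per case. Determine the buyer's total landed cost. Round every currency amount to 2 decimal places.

EXW: the seller makes goods available at their premises; the buyer bears all onward costs.
CIF value = EXW price + inland to port + export clearance + origin terminal + freight + insurance = 186848.41 + 153.53 + 178.39 + 317.55 + 8475.70 + 573.48 = 196547.06
Ad valorem component: 196547.06 × 4% = 7861.88
Specific component: 3796 × 2.45 = 9300.20
Import duty = 7861.88 + 9300.20 = 17162.08
Buyer bears: inland to port 153.53 + export clearance 178.39 + origin terminal 317.55 + freight 8475.70 + insurance 573.48 + destination terminal 1001.24 + brokerage 114.32 + duty 17162.08 = 27976.29
Landed cost = invoice 186848.41 + 27976.29 = 214824.70

Total landed cost: USD 214824.70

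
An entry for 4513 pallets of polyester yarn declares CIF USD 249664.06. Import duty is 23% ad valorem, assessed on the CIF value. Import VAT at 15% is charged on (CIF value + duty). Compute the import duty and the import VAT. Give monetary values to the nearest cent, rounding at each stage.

Import duty = 249664.06 × 23% = 57422.73
VAT base = CIF + duty = 249664.06 + 57422.73 = 307086.79
Import VAT = 307086.79 × 15% = 46063.02

Import duty: USD 57422.73; import VAT: USD 46063.02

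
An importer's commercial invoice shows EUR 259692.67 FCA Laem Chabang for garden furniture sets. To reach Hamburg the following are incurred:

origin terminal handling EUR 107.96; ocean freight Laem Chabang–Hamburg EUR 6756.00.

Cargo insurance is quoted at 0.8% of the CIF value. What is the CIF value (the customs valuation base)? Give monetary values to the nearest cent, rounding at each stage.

CIF value: EUR 268706.28

Let C be the CIF value. C = FCA price + pre-shipment costs + freight + 0.8% × C
C − 0.8% × C = 259692.67 + 107.96 + 6756.00
0.992 × C = 266556.63
C = 266556.63 / 0.992 = 268706.28
Insurance premium = 0.8% × 268706.28 = 2149.65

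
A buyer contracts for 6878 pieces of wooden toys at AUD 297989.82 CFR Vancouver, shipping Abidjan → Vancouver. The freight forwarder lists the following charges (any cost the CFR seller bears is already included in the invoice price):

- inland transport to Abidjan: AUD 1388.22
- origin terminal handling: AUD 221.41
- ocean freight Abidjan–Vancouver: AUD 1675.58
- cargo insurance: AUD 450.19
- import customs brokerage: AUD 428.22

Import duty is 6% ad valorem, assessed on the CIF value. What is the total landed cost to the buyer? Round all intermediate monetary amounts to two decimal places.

CFR: the seller pays costs through ocean freight to the destination port, but not insurance.
Already in the invoice (seller's account under CFR): inland to port, origin terminal, freight — exclude.
CIF value = CFR price + insurance = 297989.82 + 450.19 = 298440.01
Import duty = 298440.01 × 6% = 17906.40
Buyer bears: insurance 450.19 + brokerage 428.22 + duty 17906.40 = 18784.81
Landed cost = invoice 297989.82 + 18784.81 = 316774.63

Total landed cost: AUD 316774.63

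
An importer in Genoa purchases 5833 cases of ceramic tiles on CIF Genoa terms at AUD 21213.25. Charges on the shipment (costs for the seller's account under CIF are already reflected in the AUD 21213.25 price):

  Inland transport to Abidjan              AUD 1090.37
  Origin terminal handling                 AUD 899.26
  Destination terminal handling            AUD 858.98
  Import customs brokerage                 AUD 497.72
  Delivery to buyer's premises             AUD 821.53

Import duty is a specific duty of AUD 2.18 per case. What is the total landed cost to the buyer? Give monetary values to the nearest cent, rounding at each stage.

CIF: the seller pays costs through ocean freight and marine insurance to the destination port.
Already in the invoice (seller's account under CIF): inland to port, origin terminal — exclude.
The CIF price already equals the CIF value: 21213.25
Import duty = 5833 × 2.18 = 12715.94
Buyer bears: destination terminal 858.98 + brokerage 497.72 + delivery 821.53 + duty 12715.94 = 14894.17
Landed cost = invoice 21213.25 + 14894.17 = 36107.42

Total landed cost: AUD 36107.42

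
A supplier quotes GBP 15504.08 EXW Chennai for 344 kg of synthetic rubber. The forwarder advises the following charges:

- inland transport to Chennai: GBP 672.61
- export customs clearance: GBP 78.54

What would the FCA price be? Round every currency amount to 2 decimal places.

From EXW to FCA, the seller additionally bears: inland to port, export clearance.
FCA price = 15504.08 + 672.61 + 78.54 = 16255.23

FCA price: GBP 16255.23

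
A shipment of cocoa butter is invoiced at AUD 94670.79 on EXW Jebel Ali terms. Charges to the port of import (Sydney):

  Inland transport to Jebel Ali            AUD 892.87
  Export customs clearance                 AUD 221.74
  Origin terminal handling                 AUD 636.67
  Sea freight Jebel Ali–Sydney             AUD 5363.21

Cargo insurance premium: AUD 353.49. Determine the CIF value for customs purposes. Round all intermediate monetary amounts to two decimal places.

CIF = EXW price + pre-shipment costs + freight + insurance
CIF = 94670.79 + 892.87 + 221.74 + 636.67 + 5363.21 + 353.49 = 102138.77

CIF value: AUD 102138.77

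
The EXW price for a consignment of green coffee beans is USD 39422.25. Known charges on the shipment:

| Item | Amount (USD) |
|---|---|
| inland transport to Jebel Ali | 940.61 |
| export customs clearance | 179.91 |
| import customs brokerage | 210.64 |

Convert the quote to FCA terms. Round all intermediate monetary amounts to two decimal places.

Not relevant to the conversion: brokerage — on the buyer under both terms; not part of either seller's price.
From EXW to FCA, the seller additionally bears: inland to port, export clearance.
FCA price = 39422.25 + 940.61 + 179.91 = 40542.77

FCA price: USD 40542.77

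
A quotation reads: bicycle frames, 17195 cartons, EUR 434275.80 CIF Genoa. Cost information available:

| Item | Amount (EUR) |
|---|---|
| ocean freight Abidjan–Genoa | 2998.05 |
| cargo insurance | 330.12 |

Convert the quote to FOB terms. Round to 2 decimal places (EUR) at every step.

From CIF to FOB, the seller no longer bears: freight, insurance.
FOB price = 434275.80 − 2998.05 − 330.12 = 430947.63

FOB price: EUR 430947.63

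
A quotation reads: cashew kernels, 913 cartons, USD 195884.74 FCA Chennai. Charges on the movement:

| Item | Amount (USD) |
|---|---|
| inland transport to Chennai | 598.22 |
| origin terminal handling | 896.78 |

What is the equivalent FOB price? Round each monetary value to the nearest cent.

Not relevant to the conversion: inland to port — on the seller under both FCA and FOB; already in the FCA price and stays in the FOB price.
From FCA to FOB, the seller additionally bears: origin terminal.
FOB price = 195884.74 + 896.78 = 196781.52

FOB price: USD 196781.52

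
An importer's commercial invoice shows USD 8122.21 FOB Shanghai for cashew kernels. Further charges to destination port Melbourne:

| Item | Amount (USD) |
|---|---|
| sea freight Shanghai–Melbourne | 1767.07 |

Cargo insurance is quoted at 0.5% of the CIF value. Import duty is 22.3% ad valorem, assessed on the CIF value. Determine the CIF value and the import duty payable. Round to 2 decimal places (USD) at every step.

Let C be the CIF value. C = FOB price + freight + 0.5% × C
C − 0.5% × C = 8122.21 + 1767.07
0.995 × C = 9889.28
C = 9889.28 / 0.995 = 9938.97
Insurance premium = 0.5% × 9938.97 = 49.69
Import duty = 9938.97 × 22.3% = 2216.39

CIF value: USD 9938.97; import duty: USD 2216.39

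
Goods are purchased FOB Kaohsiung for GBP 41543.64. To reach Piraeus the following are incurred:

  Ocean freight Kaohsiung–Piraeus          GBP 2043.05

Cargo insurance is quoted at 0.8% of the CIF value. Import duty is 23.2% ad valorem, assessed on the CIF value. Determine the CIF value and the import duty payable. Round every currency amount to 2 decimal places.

Let C be the CIF value. C = FOB price + freight + 0.8% × C
C − 0.8% × C = 41543.64 + 2043.05
0.992 × C = 43586.69
C = 43586.69 / 0.992 = 43938.20
Insurance premium = 0.8% × 43938.20 = 351.51
Import duty = 43938.20 × 23.2% = 10193.66

CIF value: GBP 43938.20; import duty: GBP 10193.66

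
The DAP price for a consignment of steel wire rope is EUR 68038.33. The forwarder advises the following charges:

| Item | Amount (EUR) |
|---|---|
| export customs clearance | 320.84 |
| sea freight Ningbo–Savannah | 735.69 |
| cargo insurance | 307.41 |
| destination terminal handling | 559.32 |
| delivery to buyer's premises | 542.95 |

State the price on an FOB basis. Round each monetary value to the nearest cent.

FOB price: EUR 65892.96

Not relevant to the conversion: export clearance — on the seller under both DAP and FOB; already in the DAP price and stays in the FOB price.
From DAP to FOB, the seller no longer bears: freight, insurance, destination terminal, delivery.
FOB price = 68038.33 − 735.69 − 307.41 − 559.32 − 542.95 = 65892.96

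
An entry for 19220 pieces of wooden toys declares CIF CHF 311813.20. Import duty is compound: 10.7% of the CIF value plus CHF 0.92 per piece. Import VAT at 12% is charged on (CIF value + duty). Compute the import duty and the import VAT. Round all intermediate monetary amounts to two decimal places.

Import duty: CHF 51046.41; import VAT: CHF 43543.15

Ad valorem component: 311813.20 × 10.7% = 33364.01
Specific component: 19220 × 0.92 = 17682.40
Import duty = 33364.01 + 17682.40 = 51046.41
VAT base = CIF + duty = 311813.20 + 51046.41 = 362859.61
Import VAT = 362859.61 × 12% = 43543.15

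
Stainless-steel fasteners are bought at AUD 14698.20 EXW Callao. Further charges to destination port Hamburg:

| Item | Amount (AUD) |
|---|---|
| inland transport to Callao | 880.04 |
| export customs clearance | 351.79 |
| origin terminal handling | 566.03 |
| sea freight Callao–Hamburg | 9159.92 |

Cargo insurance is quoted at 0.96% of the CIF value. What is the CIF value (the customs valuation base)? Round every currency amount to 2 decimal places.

CIF value: AUD 25904.66

Let C be the CIF value. C = EXW price + pre-shipment costs + freight + 0.96% × C
C − 0.96% × C = 14698.20 + 880.04 + 351.79 + 566.03 + 9159.92
0.9904 × C = 25655.98
C = 25655.98 / 0.9904 = 25904.66
Insurance premium = 0.96% × 25904.66 = 248.68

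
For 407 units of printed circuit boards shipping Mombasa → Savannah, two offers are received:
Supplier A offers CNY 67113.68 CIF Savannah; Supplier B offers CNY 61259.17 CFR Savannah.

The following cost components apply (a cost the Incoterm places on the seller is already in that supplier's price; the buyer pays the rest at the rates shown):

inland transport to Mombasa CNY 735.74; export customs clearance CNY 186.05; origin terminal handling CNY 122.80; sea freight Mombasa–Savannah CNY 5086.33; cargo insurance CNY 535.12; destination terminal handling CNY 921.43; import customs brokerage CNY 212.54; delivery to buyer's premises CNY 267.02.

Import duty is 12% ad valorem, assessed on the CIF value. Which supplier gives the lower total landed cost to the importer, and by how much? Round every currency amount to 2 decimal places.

Supplier A (CIF):
The CIF price already equals the CIF value: 67113.68
Import duty = 67113.68 × 12% = 8053.64
Buyer bears (A): 921.43 + 212.54 + 267.02 = 1400.99
Landed cost (A) = invoice 67113.68 + 1400.99 + duty 8053.64 = 76568.31
Supplier B (CFR):
CIF value = CFR price + insurance = 61259.17 + 535.12 = 61794.29
Import duty = 61794.29 × 12% = 7415.31
Buyer bears (B): 535.12 + 921.43 + 212.54 + 267.02 = 1936.11
Landed cost (B) = invoice 61259.17 + 1936.11 + duty 7415.31 = 70610.59
Difference = |76568.31 − 70610.59| = 5957.72

Supplier B is cheaper by CNY 5957.72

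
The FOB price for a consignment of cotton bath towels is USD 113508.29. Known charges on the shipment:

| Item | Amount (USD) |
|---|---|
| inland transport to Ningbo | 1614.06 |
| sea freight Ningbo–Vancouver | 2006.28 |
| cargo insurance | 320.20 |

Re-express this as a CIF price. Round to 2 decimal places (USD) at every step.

CIF price: USD 115834.77

Not relevant to the conversion: inland to port — on the seller under both FOB and CIF; already in the FOB price and stays in the CIF price.
From FOB to CIF, the seller additionally bears: freight, insurance.
CIF price = 113508.29 + 2006.28 + 320.20 = 115834.77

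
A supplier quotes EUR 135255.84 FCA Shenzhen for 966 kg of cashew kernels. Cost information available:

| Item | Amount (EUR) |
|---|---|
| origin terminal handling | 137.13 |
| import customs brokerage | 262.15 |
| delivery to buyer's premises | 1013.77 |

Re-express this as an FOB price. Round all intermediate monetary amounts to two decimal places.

Not relevant to the conversion: brokerage, delivery — on the buyer under both terms; not part of either seller's price.
From FCA to FOB, the seller additionally bears: origin terminal.
FOB price = 135255.84 + 137.13 = 135392.97

FOB price: EUR 135392.97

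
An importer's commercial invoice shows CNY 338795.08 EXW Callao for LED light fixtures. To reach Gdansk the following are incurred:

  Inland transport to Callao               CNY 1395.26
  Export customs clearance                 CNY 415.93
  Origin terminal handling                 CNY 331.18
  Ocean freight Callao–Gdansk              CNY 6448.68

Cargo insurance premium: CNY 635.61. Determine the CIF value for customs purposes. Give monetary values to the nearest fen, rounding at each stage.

CIF value: CNY 348021.74

CIF = EXW price + pre-shipment costs + freight + insurance
CIF = 338795.08 + 1395.26 + 415.93 + 331.18 + 6448.68 + 635.61 = 348021.74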